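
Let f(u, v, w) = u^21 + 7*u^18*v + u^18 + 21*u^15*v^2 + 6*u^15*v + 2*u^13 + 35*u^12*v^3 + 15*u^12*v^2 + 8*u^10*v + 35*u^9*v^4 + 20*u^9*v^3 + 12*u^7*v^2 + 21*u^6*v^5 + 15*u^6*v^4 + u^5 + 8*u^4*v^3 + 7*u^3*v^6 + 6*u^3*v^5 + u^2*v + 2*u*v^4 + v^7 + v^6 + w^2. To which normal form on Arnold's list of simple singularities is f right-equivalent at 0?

The Hessian of f at 0 is [[0, 0, 0], [0, 0, 0], [0, 0, 2]] with rank 1, so corank 2. A Groebner basis of the Jacobian ideal J(f) in C{u,v,w} is {u*v + v^4, u^3, u^2*v, -u^2/6 + u*v^2, w}; counting standard monomials gives mu = 7. Corank 2; j^3 = u^2*v has shape L^2 M (L != M), so D-series; mu = 7 gives D_7.

D7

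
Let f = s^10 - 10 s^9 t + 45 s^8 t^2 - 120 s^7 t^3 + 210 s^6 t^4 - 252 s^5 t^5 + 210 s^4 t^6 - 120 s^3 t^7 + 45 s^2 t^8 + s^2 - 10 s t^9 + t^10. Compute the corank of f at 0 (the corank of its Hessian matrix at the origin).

1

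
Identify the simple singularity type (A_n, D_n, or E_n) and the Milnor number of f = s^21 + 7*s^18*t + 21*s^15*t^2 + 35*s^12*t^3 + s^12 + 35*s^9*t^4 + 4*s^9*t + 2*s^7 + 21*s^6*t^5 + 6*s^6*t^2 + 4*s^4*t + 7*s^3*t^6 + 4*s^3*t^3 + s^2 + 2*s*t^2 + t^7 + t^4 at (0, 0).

Type A_{6}, Milnor number mu = 6.

The Hessian of f at 0 is [[2, 0], [0, 0]] with rank 1, so corank 1. A Groebner basis of the Jacobian ideal J(f) in C{s,t} is {s^3, s + t^2}; counting standard monomials gives mu = 6. Corank 1: A-series; mu = 6 gives A_6.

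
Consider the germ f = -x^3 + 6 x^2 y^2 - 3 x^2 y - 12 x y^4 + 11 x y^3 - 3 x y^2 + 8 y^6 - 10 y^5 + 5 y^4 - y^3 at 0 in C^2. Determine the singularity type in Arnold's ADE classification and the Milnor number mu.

Type E_{7}, Milnor number mu = 7.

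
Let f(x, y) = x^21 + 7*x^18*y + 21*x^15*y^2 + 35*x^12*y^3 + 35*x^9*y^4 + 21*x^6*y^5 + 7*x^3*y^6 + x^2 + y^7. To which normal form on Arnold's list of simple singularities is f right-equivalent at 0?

The Hessian of f at 0 has rank 1. Corank 1: A-series; mu = 6 gives A_6.

A6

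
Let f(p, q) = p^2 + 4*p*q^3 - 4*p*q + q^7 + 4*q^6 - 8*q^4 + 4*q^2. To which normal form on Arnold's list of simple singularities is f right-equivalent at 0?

A_{6}

The Hessian of f at 0 is [[2, -4], [-4, 8]] with rank 1, so corank 1. A Groebner basis of the Jacobian ideal J(f) in C{p,q} is {p/2 + q^3 - q, p^2 - 4*p*q + 4*q^2}; counting standard monomials gives mu = 6. Corank 1: A-series; mu = 6 gives A_6.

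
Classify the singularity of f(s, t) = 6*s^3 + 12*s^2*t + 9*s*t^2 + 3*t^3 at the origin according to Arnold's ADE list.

D_4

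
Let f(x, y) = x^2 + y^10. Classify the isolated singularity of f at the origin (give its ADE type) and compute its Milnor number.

Type A9, Milnor number mu = 9.

The Hessian of f at 0 has rank 1. Corank 1: A-series; mu = 9 gives A_9.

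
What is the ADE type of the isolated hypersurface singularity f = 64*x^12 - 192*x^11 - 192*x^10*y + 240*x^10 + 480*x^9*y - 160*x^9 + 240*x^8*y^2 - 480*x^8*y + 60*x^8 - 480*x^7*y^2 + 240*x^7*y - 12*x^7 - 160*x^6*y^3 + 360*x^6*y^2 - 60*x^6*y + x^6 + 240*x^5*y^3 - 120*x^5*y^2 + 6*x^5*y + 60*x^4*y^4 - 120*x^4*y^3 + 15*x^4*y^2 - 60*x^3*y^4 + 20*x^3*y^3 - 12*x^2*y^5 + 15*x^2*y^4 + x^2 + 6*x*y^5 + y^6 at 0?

A_5

The Hessian of f at 0 has rank 1. Corank 1: A-series; mu = 5 gives A_5.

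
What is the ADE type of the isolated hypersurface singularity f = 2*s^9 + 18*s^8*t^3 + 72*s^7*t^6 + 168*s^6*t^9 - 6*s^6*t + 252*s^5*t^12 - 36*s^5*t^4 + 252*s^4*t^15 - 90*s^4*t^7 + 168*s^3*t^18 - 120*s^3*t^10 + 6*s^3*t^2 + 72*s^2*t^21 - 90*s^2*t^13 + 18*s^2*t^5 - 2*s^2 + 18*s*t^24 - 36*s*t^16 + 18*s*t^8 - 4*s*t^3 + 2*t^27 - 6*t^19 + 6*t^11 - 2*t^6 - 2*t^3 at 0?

The Hessian of f at 0 has rank 1. Corank 1: A-series; mu = 2 gives A_2.

A2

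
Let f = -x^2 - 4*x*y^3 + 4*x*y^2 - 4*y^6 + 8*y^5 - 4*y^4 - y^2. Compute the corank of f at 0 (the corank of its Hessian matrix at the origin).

0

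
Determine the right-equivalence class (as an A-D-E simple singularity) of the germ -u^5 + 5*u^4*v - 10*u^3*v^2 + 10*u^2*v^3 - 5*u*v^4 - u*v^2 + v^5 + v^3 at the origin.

The Hessian of f at 0 has rank 0. Corank 2; j^3 = -v^2*(u - v) has shape L^2 M (L != M), so D-series; mu = 6 gives D_6.

D_{6}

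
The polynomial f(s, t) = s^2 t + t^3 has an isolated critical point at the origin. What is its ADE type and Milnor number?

Type D4, Milnor number mu = 4.

The Hessian of f at 0 is [[0, 0], [0, 0]] with rank 0, so corank 2. A Groebner basis of the Jacobian ideal J(f) in C{s,t} is {t^3, s^2 + 3*t^2, s*t}; counting standard monomials gives mu = 4. Corank 2; j^3 = t*(s^2 + t^2) splits into three distinct lines over C (the quadratic factor has nonzero discriminant), so D_4.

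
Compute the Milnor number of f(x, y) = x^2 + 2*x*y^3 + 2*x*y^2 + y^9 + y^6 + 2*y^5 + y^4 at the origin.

8

The Hessian of f at 0 has rank 1. Corank 1: A-series; mu = 8 gives A_8.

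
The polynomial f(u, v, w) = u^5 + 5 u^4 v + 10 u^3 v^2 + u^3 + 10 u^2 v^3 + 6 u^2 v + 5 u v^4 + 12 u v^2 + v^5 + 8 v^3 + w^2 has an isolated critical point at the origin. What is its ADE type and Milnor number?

The Hessian of f at 0 is [[0, 0, 0], [0, 0, 0], [0, 0, 2]] with rank 1, so corank 2. A Groebner basis of the Jacobian ideal J(f) in C{u,v,w} is {v^5, u*v^3 + 7*v^4/4, u^2 + 4*u*v + 4*v^2, w}; counting standard monomials gives mu = 8. Corank 2; j^3 = (u + 2*v)^3 is a perfect cube, so E-series; the 5-jet and mu = 8 give E_8.

Type E_{8}, Milnor number mu = 8.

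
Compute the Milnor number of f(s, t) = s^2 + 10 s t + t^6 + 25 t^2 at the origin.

5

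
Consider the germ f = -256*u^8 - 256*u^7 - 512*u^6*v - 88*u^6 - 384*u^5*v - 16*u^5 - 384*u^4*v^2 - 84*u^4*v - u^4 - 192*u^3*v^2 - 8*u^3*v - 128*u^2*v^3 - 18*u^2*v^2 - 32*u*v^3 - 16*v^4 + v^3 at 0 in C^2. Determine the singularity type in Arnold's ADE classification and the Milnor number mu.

Type E_6, Milnor number mu = 6.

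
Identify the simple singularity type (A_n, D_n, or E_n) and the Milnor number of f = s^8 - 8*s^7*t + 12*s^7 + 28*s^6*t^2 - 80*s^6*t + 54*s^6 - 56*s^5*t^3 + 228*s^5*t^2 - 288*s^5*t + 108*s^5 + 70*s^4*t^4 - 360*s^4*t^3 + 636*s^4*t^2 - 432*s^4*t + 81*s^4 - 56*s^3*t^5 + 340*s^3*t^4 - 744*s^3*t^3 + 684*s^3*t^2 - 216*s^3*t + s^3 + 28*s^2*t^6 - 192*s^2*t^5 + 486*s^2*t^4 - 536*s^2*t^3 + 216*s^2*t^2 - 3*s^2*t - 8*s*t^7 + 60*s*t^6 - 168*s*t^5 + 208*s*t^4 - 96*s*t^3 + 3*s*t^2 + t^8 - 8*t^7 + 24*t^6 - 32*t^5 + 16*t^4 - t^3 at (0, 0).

Type E6, Milnor number mu = 6.

The Hessian of f at 0 is [[0, 0], [0, 0]] with rank 0, so corank 2. A Groebner basis of the Jacobian ideal J(f) in C{s,t} is {t^4, s*t^2 - 8*t^3/9, s^2 - 2*s*t + t^2}; counting standard monomials gives mu = 6. Corank 2; j^3 = (s - t)^3 is a perfect cube, so E-series; the 4-jet and mu = 6 give E_6.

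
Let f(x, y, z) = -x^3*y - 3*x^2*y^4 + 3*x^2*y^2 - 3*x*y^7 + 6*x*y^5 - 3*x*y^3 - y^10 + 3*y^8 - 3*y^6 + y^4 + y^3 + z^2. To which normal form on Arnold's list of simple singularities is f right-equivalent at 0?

E_{7}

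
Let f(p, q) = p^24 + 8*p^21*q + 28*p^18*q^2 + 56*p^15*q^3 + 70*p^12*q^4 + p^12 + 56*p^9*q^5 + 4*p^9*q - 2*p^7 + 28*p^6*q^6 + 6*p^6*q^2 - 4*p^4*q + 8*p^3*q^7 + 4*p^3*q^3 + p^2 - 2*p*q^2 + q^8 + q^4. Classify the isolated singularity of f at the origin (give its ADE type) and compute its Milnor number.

Type A_7, Milnor number mu = 7.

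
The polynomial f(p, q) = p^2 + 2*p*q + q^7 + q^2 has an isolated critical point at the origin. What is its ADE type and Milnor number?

The Hessian of f at 0 is [[2, 2], [2, 2]] with rank 1, so corank 1. A Groebner basis of the Jacobian ideal J(f) in C{p,q} is {q^6, p + q}; counting standard monomials gives mu = 6. Corank 1: A-series; mu = 6 gives A_6.

Type A6, Milnor number mu = 6.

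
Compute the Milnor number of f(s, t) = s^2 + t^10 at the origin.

9

The Hessian of f at 0 has rank 1. Corank 1: A-series; mu = 9 gives A_9.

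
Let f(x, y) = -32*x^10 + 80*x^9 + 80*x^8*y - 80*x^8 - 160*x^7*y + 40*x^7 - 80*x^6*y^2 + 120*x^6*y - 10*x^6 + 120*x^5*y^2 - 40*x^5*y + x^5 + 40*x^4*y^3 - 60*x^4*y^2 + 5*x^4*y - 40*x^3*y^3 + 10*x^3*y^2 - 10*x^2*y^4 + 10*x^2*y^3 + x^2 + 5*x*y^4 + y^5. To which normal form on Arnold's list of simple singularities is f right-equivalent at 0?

A4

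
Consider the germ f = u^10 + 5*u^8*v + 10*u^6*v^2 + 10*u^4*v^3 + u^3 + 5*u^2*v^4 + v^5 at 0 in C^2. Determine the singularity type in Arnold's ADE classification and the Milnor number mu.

Type E_8, Milnor number mu = 8.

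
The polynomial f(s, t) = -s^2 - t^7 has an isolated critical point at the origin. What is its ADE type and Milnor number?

Type A6, Milnor number mu = 6.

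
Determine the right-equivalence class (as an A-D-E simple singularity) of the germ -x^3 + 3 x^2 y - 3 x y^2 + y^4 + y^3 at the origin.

E6

The Hessian of f at 0 has rank 0. Corank 2; j^3 = -(x - y)^3 is a perfect cube, so E-series; the 4-jet and mu = 6 give E_6.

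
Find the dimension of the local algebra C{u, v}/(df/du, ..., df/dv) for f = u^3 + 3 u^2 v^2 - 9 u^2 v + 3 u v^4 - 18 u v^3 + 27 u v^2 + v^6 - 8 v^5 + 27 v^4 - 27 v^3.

8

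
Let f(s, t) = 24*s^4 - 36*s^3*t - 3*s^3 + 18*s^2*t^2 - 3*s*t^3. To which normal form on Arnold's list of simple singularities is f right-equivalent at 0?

The Hessian of f at 0 has rank 0. Corank 2; j^3 = -3*s^3 is a perfect cube, so E-series; the 4-jet and mu = 7 give E_7.

E_7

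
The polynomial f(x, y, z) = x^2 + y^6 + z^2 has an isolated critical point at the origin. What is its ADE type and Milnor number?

The Hessian of f at 0 is [[2, 0, 0], [0, 0, 0], [0, 0, 2]] with rank 2, so corank 1. A Groebner basis of the Jacobian ideal J(f) in C{x,y,z} is {y^5, x, z}; counting standard monomials gives mu = 5. Corank 1: A-series; mu = 5 gives A_5.

Type A5, Milnor number mu = 5.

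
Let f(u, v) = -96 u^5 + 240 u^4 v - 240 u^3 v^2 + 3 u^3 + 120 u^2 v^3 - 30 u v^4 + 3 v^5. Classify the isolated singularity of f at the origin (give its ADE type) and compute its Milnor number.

Type E_{8}, Milnor number mu = 8.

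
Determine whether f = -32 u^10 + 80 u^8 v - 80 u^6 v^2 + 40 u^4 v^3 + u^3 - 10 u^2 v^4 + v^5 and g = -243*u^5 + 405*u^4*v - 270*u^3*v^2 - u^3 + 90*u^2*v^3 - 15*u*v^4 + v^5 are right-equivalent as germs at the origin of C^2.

Yes.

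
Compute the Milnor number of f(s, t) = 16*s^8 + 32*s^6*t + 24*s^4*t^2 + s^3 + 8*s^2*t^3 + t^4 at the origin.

6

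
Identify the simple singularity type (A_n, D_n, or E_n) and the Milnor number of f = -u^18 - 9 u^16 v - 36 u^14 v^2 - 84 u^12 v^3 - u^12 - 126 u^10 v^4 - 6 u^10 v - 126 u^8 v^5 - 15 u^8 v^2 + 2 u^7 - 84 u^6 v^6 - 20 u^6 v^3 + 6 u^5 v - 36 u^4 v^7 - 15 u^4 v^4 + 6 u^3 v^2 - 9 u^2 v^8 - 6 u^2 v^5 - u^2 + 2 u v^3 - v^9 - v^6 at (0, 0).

Type A_{8}, Milnor number mu = 8.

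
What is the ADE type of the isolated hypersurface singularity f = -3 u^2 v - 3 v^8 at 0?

D_{9}

The Hessian of f at 0 is [[0, 0], [0, 0]] with rank 0, so corank 2. A Groebner basis of the Jacobian ideal J(f) in C{u,v} is {u^2/8 + v^7, u^3, u*v}; counting standard monomials gives mu = 9. Corank 2; j^3 = -3*u^2*v has shape L^2 M (L != M), so D-series; mu = 9 gives D_9.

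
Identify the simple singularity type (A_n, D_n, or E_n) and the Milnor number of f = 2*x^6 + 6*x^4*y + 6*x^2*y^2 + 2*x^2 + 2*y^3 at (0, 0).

Type A2, Milnor number mu = 2.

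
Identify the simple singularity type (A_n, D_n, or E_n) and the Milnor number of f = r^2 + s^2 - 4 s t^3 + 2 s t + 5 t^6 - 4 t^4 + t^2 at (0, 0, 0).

The Hessian of f at 0 has rank 2. Corank 1: A-series; mu = 5 gives A_5.

Type A_{5}, Milnor number mu = 5.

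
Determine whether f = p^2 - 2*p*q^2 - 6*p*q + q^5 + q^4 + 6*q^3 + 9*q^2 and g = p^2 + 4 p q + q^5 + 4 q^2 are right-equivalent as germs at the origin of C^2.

The Hessian of f at 0 is [[2, -6], [-6, 18]] with rank 1, so corank 1. A Groebner basis of the Jacobian ideal J(f) in C{p,q} is {p^2 - 6*p*q + 9*p - 27*q, -p + q^2 + 3*q}; counting standard monomials gives mu = 4. Corank 1: A-series; mu = 4 gives A_4. The Hessian of g at 0 is [[2, 4], [4, 8]] with rank 1, so corank 1. A Groebner basis of the Jacobian ideal J(g) in C{p,q} is {q^4, p + 2*q}; counting standard monomials gives mu = 4. Corank 1: A-series; mu = 4 gives A_4. Both have type A_4, hence right-equivalent.

Yes.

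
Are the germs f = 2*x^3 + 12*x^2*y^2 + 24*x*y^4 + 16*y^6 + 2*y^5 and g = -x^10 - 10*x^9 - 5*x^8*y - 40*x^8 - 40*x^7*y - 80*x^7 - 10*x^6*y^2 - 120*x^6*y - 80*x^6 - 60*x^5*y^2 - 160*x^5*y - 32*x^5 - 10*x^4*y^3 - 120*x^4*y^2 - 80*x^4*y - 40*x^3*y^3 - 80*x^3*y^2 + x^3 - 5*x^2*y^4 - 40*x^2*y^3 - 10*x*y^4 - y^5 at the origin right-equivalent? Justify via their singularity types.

Yes.

The Hessian of f at 0 is [[0, 0], [0, 0]] with rank 0, so corank 2. A Groebner basis of the Jacobian ideal J(f) in C{x,y} is {y^4, x^3, x^2/4 + x*y^2}; counting standard monomials gives mu = 8. Corank 2; j^3 = 2*x^3 is a perfect cube, so E-series; the 5-jet and mu = 8 give E_8. The Hessian of g at 0 is [[0, 0], [0, 0]] with rank 0, so corank 2. A Groebner basis of the Jacobian ideal J(g) in C{x,y} is {y^5, x*y^3 + y^4/8, x^2}; counting standard monomials gives mu = 8. Corank 2; j^3 = x^3 is a perfect cube, so E-series; the 5-jet and mu = 8 give E_8. Both have type E_8, hence right-equivalent.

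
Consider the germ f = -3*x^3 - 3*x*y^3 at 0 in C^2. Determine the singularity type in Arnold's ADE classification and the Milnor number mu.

Type E7, Milnor number mu = 7.

The Hessian of f at 0 is [[0, 0], [0, 0]] with rank 0, so corank 2. A Groebner basis of the Jacobian ideal J(f) in C{x,y} is {x^3, x*y^2, 3*x^2 + y^3}; counting standard monomials gives mu = 7. Corank 2; j^3 = -3*x^3 is a perfect cube, so E-series; the 4-jet and mu = 7 give E_7.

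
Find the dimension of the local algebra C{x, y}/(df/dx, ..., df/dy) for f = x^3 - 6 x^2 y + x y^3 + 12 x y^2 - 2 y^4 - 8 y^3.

7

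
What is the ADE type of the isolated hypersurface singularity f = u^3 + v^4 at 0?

The Hessian of f at 0 has rank 0. Corank 2; j^3 = u^3 is a perfect cube, so E-series; the 4-jet and mu = 6 give E_6.

E_{6}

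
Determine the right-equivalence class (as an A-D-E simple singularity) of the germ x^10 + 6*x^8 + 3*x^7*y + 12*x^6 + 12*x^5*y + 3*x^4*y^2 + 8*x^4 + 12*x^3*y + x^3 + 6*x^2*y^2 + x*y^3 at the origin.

E_7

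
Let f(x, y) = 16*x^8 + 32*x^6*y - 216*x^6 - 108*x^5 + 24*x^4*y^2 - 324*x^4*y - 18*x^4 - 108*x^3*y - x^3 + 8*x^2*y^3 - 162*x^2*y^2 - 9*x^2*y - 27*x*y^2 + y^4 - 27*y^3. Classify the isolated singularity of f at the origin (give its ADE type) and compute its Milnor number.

The Hessian of f at 0 is [[0, 0], [0, 0]] with rank 0, so corank 2. A Groebner basis of the Jacobian ideal J(f) in C{x,y} is {x^3 + x^2/4 + 3*x*y/2 + 9*y^2/4, x^2*y - x^2/18 - x*y/3 - y^2/2, x^2/108 + x*y^2 + x*y/18 + y^2/12, y^3}; counting standard monomials gives mu = 6. Corank 2; j^3 = -(x + 3*y)^3 is a perfect cube, so E-series; the 4-jet and mu = 6 give E_6.

Type E_6, Milnor number mu = 6.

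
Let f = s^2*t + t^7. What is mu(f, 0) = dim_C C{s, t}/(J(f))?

8

The Hessian of f at 0 is [[0, 0], [0, 0]] with rank 0, so corank 2. A Groebner basis of the Jacobian ideal J(f) in C{s,t} is {s^2/7 + t^6, s^3, s*t}; counting standard monomials gives mu = 8. Corank 2; j^3 = s^2*t has shape L^2 M (L != M), so D-series; mu = 8 gives D_8.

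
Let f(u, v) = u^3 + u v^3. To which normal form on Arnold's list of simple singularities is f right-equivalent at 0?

E_{7}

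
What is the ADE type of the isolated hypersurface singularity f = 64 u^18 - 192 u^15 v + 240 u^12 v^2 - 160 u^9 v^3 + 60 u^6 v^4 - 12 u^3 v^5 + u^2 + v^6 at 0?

A_5

The Hessian of f at 0 has rank 1. Corank 1: A-series; mu = 5 gives A_5.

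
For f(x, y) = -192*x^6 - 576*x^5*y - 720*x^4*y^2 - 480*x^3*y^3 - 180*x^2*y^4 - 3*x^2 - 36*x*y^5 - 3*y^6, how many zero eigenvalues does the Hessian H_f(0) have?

1

Hessian at 0 has rank 1.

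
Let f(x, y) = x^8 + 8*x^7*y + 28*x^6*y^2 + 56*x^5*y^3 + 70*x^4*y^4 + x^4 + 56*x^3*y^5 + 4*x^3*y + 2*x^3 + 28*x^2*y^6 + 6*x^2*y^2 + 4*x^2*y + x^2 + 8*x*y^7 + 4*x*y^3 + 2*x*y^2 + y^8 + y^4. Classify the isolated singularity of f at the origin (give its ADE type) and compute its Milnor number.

Type A_{7}, Milnor number mu = 7.

The Hessian of f at 0 is [[2, 0], [0, 0]] with rank 1, so corank 1. A Groebner basis of the Jacobian ideal J(f) in C{x,y} is {x*y^3 - 8*x*y^2 - 9*x*y - 2*x - 5*y^3 - 2*y^2, 14*x*y^2 + 14*x*y + 3*x + y^4 + 8*y^3 + 3*y^2, x^2 + 2*x*y + x + y^2}; counting standard monomials gives mu = 7. Corank 1: A-series; mu = 7 gives A_7.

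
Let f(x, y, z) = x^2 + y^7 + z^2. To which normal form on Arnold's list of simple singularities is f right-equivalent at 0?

A6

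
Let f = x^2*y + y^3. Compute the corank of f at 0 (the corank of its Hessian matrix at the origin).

Hessian at 0 has rank 0.

2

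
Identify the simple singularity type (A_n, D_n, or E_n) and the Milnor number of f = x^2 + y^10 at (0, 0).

Type A9, Milnor number mu = 9.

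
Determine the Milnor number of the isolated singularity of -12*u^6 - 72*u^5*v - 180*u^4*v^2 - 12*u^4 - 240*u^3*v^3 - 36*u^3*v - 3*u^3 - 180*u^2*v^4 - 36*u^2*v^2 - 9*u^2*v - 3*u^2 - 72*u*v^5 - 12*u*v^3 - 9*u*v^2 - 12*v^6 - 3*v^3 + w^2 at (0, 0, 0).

2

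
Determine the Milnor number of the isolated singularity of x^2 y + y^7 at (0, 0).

The Hessian of f at 0 has rank 0. Corank 2; j^3 = x^2*y has shape L^2 M (L != M), so D-series; mu = 8 gives D_8.

8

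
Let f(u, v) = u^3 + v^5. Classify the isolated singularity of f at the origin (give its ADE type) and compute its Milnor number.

Type E_{8}, Milnor number mu = 8.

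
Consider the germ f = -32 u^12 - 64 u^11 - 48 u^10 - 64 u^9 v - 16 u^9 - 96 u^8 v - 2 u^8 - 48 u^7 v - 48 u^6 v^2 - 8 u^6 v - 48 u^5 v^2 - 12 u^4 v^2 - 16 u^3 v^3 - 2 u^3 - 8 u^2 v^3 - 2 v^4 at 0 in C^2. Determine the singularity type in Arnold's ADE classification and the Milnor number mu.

Type E_{6}, Milnor number mu = 6.

The Hessian of f at 0 has rank 0. Corank 2; j^3 = -2*u^3 is a perfect cube, so E-series; the 4-jet and mu = 6 give E_6.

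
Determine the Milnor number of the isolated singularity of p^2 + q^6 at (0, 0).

5

The Hessian of f at 0 has rank 1. Corank 1: A-series; mu = 5 gives A_5.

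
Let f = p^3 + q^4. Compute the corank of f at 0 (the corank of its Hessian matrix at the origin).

2

Hessian at 0 has rank 0.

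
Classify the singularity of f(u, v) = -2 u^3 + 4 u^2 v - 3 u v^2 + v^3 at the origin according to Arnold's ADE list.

D4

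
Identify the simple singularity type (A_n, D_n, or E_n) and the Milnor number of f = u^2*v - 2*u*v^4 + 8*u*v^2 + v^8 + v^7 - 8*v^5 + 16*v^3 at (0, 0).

The Hessian of f at 0 has rank 0. Corank 2; j^3 = v*(u + 4*v)^2 has shape L^2 M (L != M), so D-series; mu = 9 gives D_9.

Type D_9, Milnor number mu = 9.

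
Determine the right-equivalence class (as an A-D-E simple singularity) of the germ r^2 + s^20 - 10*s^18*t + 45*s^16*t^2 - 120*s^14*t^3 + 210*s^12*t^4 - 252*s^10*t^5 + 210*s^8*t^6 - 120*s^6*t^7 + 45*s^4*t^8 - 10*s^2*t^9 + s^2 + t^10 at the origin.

A9

The Hessian of f at 0 has rank 2. Corank 1: A-series; mu = 9 gives A_9.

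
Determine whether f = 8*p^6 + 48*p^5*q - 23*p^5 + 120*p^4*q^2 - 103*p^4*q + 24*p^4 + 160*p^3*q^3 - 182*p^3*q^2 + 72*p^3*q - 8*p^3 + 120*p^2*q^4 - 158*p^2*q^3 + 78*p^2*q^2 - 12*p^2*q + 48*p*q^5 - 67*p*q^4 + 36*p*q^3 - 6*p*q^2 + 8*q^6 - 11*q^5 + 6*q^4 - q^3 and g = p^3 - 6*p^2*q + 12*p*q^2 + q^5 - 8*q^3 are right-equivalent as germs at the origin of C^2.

The Hessian of f at 0 is [[0, 0], [0, 0]] with rank 0, so corank 2. A Groebner basis of the Jacobian ideal J(f) in C{p,q} is {-5*p^2 + p*q^3 + 5*p*q^2/2 - 5*p*q + 5*q^3/4 - 5*q^2/4, 8*p^2 - 4*p*q^2 + 8*p*q + q^4 - 2*q^3 + 2*q^2, p^3 + 3*p^2/4 - 9*p*q^2/8 + 3*p*q/4 - 7*q^3/16 + 3*q^2/16, p^2*q - p^2/2 + 5*p*q^2/4 - p*q/2 + 3*q^3/8 - q^2/8}; counting standard monomials gives mu = 8. Corank 2; j^3 = -(2*p + q)^3 is a perfect cube, so E-series; the 5-jet and mu = 8 give E_8. The Hessian of g at 0 is [[0, 0], [0, 0]] with rank 0, so corank 2. A Groebner basis of the Jacobian ideal J(g) in C{p,q} is {q^4, p^2 - 4*p*q + 4*q^2}; counting standard monomials gives mu = 8. Corank 2; j^3 = (p - 2*q)^3 is a perfect cube, so E-series; the 5-jet and mu = 8 give E_8. Both have type E_8, hence right-equivalent.

Yes.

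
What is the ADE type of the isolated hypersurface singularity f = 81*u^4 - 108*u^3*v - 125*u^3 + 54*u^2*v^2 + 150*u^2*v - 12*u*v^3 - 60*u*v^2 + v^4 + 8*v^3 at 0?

E_{6}

The Hessian of f at 0 has rank 0. Corank 2; j^3 = -(5*u - 2*v)^3 is a perfect cube, so E-series; the 4-jet and mu = 6 give E_6.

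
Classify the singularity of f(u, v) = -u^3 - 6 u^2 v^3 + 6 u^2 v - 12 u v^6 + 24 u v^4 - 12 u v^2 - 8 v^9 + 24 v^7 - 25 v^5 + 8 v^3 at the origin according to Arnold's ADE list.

E8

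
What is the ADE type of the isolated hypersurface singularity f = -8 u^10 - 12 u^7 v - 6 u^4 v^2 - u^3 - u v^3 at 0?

E_7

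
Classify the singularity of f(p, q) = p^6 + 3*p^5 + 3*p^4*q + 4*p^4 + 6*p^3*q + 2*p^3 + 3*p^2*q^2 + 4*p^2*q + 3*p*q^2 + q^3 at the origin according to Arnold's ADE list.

D_{4}

The Hessian of f at 0 has rank 0. Corank 2; j^3 = (p + q)*(2*p^2 + 2*p*q + q^2) splits into three distinct lines over C (the quadratic factor has nonzero discriminant), so D_4.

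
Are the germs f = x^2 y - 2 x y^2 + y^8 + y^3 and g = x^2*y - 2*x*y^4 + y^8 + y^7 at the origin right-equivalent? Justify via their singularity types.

The Hessian of f at 0 is [[0, 0], [0, 0]] with rank 0, so corank 2. A Groebner basis of the Jacobian ideal J(f) in C{x,y} is {x^2/8 + y^7 - y^2/8, x^3 - y^3, x*y - y^2}; counting standard monomials gives mu = 9. Corank 2; j^3 = y*(x - y)^2 has shape L^2 M (L != M), so D-series; mu = 9 gives D_9. The Hessian of g at 0 is [[0, 0], [0, 0]] with rank 0, so corank 2. A Groebner basis of the Jacobian ideal J(g) in C{x,y} is {x^2*y^2, -8*x^2*y - x^2 + x*y^3, -x*y + y^4, x^3}; counting standard monomials gives mu = 9. Corank 2; j^3 = x^2*y has shape L^2 M (L != M), so D-series; mu = 9 gives D_9. Both have type D_9, hence right-equivalent.

Yes.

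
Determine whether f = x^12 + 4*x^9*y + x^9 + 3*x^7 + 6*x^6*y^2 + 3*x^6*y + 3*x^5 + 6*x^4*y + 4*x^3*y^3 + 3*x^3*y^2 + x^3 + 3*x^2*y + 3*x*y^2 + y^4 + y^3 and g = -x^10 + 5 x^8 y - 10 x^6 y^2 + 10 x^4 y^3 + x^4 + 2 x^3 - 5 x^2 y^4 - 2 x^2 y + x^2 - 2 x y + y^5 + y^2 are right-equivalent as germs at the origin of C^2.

The Hessian of f at 0 has rank 0. Corank 2; j^3 = (x + y)^3 is a perfect cube, so E-series; the 4-jet and mu = 6 give E_6. The Hessian of g at 0 has rank 1. Corank 1: A-series; mu = 4 gives A_4. f is E_6 but g is A_4, hence not right-equivalent.

No.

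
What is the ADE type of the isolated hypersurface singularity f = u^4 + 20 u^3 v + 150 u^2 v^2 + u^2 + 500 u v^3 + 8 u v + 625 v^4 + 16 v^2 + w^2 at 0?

A_3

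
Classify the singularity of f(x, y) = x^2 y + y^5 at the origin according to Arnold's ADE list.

D6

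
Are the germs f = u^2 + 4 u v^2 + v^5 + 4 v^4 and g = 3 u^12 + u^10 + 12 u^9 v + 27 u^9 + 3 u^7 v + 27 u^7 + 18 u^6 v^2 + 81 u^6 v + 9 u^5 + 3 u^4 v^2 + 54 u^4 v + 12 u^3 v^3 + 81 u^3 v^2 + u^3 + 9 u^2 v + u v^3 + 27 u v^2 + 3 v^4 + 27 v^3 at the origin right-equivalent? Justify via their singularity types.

No.

The Hessian of f at 0 is [[2, 0], [0, 0]] with rank 1, so corank 1. A Groebner basis of the Jacobian ideal J(f) in C{u,v} is {u^2, u/2 + v^2}; counting standard monomials gives mu = 4. Corank 1: A-series; mu = 4 gives A_4. The Hessian of g at 0 is [[0, 0], [0, 0]] with rank 0, so corank 2. A Groebner basis of the Jacobian ideal J(g) in C{u,v} is {u^3 + 9*u^2*v + 162*u^2 + 972*u*v + 1458*v^2, -9*u^2 + u*v^2 - 54*u*v - 81*v^2, 3*u^2 + 18*u*v + v^3 + 27*v^2}; counting standard monomials gives mu = 7. Corank 2; j^3 = (u + 3*v)^3 is a perfect cube, so E-series; the 4-jet and mu = 7 give E_7. f is A_4 but g is E_7, hence not right-equivalent.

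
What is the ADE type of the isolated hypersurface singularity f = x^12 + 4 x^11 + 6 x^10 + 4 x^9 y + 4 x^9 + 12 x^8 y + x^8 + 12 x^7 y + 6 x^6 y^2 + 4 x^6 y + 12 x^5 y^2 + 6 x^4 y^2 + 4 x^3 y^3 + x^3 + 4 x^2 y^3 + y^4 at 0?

E_{6}

The Hessian of f at 0 has rank 0. Corank 2; j^3 = x^3 is a perfect cube, so E-series; the 4-jet and mu = 6 give E_6.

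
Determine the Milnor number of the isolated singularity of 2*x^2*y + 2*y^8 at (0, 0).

The Hessian of f at 0 has rank 0. Corank 2; j^3 = 2*x^2*y has shape L^2 M (L != M), so D-series; mu = 9 gives D_9.

9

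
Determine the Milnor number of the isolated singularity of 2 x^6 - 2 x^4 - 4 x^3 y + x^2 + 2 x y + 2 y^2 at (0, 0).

1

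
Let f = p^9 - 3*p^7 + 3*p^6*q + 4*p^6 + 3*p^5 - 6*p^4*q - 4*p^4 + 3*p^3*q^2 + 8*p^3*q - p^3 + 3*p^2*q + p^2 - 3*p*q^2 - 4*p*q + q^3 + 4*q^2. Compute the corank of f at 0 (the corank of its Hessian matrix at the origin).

Hessian at 0 has rank 1.

1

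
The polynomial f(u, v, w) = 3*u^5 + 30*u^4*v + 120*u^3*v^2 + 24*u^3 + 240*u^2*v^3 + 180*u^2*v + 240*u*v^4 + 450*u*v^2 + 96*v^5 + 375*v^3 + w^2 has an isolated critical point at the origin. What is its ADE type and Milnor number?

Type E_8, Milnor number mu = 8.

The Hessian of f at 0 has rank 1. Corank 2; j^3 = 3*(2*u + 5*v)^3 is a perfect cube, so E-series; the 5-jet and mu = 8 give E_8.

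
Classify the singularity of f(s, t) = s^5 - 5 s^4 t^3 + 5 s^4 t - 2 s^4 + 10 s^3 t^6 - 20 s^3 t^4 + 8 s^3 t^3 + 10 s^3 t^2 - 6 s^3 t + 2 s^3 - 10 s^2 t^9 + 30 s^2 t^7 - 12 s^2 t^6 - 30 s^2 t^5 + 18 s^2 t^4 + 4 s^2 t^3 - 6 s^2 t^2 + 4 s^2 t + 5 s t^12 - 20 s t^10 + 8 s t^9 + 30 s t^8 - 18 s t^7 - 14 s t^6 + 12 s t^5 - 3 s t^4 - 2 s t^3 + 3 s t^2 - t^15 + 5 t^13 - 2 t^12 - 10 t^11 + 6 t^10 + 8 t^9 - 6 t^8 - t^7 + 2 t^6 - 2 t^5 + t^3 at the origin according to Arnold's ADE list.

D4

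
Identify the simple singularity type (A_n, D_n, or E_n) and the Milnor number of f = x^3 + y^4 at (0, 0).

The Hessian of f at 0 has rank 0. Corank 2; j^3 = x^3 is a perfect cube, so E-series; the 4-jet and mu = 6 give E_6.

Type E6, Milnor number mu = 6.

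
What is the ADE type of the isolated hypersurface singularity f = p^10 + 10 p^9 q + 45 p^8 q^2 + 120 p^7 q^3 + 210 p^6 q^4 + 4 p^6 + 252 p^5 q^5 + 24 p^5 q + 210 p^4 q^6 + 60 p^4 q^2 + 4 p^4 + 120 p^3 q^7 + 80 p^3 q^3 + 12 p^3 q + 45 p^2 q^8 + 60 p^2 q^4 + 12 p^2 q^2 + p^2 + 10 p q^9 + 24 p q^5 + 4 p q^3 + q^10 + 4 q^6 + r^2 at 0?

The Hessian of f at 0 is [[2, 0, 0], [0, 0, 0], [0, 0, 2]] with rank 2, so corank 1. A Groebner basis of the Jacobian ideal J(f) in C{p,q,r} is {2*p*q^2 + p/4 + q^5 + q^3/2, -p^2/4 + p*q^3 + p*q/4 + q^4/2, p^3, p^2*q + p*q^2 + p/6 + q^3/3, r}; counting standard monomials gives mu = 9. Corank 1: A-series; mu = 9 gives A_9.

A_{9}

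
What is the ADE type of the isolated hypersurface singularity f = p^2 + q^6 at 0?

A_5

The Hessian of f at 0 has rank 1. Corank 1: A-series; mu = 5 gives A_5.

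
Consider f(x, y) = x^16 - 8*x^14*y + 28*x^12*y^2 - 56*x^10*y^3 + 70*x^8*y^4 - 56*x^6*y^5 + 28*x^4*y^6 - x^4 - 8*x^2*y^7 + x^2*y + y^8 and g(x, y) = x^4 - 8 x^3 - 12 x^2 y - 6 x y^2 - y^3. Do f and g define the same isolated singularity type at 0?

The Hessian of f at 0 has rank 0. Corank 2; j^3 = x^2*y has shape L^2 M (L != M), so D-series; mu = 9 gives D_9. The Hessian of g at 0 has rank 0. Corank 2; j^3 = -(2*x + y)^3 is a perfect cube, so E-series; the 4-jet and mu = 6 give E_6. f is D_9 but g is E_6, hence not right-equivalent.

No.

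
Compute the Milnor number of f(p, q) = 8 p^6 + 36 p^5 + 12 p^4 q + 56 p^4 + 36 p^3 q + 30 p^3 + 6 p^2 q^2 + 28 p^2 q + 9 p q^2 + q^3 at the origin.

The Hessian of f at 0 has rank 0. Corank 2; j^3 = (3*p + q)*(10*p^2 + 6*p*q + q^2) splits into three distinct lines over C (the quadratic factor has nonzero discriminant), so D_4.

4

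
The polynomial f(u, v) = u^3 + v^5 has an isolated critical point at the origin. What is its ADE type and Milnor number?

Type E_{8}, Milnor number mu = 8.

The Hessian of f at 0 is [[0, 0], [0, 0]] with rank 0, so corank 2. A Groebner basis of the Jacobian ideal J(f) in C{u,v} is {v^4, u^2}; counting standard monomials gives mu = 8. Corank 2; j^3 = u^3 is a perfect cube, so E-series; the 5-jet and mu = 8 give E_8.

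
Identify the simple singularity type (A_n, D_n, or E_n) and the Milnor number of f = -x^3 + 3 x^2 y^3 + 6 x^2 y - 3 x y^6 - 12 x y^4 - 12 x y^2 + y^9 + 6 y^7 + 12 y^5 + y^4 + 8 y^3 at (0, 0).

The Hessian of f at 0 has rank 0. Corank 2; j^3 = -(x - 2*y)^3 is a perfect cube, so E-series; the 4-jet and mu = 6 give E_6.

Type E_6, Milnor number mu = 6.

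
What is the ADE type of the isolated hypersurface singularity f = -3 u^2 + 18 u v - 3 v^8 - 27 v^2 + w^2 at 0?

The Hessian of f at 0 has rank 2. Corank 1: A-series; mu = 7 gives A_7.

A_{7}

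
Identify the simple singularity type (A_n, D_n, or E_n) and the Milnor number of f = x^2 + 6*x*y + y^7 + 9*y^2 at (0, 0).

Type A_6, Milnor number mu = 6.

The Hessian of f at 0 has rank 1. Corank 1: A-series; mu = 6 gives A_6.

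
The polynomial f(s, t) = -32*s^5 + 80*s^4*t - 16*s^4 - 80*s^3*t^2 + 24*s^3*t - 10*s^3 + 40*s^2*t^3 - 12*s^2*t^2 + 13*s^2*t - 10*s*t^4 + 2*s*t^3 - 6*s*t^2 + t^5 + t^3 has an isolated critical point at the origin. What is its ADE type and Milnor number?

Type D4, Milnor number mu = 4.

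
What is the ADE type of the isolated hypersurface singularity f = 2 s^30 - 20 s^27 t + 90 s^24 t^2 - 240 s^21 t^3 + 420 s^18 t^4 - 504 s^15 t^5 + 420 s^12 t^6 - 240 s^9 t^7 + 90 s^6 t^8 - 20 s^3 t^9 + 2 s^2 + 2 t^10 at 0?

The Hessian of f at 0 is [[4, 0], [0, 0]] with rank 1, so corank 1. A Groebner basis of the Jacobian ideal J(f) in C{s,t} is {t^9, s}; counting standard monomials gives mu = 9. Corank 1: A-series; mu = 9 gives A_9.

A_{9}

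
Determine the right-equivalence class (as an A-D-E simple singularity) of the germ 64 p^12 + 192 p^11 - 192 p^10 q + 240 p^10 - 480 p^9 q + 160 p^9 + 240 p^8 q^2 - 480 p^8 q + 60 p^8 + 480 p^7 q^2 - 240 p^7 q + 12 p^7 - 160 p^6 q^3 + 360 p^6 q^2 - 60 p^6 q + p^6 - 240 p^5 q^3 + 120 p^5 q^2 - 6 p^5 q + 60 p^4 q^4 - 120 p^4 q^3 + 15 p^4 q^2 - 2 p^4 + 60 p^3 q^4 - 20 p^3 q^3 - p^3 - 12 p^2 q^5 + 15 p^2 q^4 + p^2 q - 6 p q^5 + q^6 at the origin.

The Hessian of f at 0 has rank 0. Corank 2; j^3 = -p^2*(p - q) has shape L^2 M (L != M), so D-series; mu = 7 gives D_7.

D7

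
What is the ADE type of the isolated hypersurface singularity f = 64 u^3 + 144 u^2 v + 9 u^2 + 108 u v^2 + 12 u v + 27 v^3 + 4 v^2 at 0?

A2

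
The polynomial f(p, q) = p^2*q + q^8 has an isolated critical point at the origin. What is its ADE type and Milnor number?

The Hessian of f at 0 has rank 0. Corank 2; j^3 = p^2*q has shape L^2 M (L != M), so D-series; mu = 9 gives D_9.

Type D9, Milnor number mu = 9.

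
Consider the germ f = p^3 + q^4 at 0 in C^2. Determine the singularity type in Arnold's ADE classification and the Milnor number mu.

The Hessian of f at 0 has rank 0. Corank 2; j^3 = p^3 is a perfect cube, so E-series; the 4-jet and mu = 6 give E_6.

Type E_{6}, Milnor number mu = 6.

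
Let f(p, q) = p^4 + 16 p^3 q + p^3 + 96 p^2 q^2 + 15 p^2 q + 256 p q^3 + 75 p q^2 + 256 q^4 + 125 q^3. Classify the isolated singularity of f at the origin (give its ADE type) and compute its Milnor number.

Type E_6, Milnor number mu = 6.

The Hessian of f at 0 is [[0, 0], [0, 0]] with rank 0, so corank 2. A Groebner basis of the Jacobian ideal J(f) in C{p,q} is {q^4, p*q^2 + 14*q^3/3, p^2 + 10*p*q + 25*q^2}; counting standard monomials gives mu = 6. Corank 2; j^3 = (p + 5*q)^3 is a perfect cube, so E-series; the 4-jet and mu = 6 give E_6.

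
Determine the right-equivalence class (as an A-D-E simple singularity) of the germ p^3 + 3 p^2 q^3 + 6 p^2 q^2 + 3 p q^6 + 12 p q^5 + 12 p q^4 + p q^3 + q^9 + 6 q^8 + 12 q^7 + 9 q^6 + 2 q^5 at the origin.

E_7

The Hessian of f at 0 has rank 0. Corank 2; j^3 = p^3 is a perfect cube, so E-series; the 4-jet and mu = 7 give E_7.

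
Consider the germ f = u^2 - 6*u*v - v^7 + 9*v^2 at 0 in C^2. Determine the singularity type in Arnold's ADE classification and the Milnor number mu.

Type A_{6}, Milnor number mu = 6.

The Hessian of f at 0 is [[2, -6], [-6, 18]] with rank 1, so corank 1. A Groebner basis of the Jacobian ideal J(f) in C{u,v} is {v^6, u - 3*v}; counting standard monomials gives mu = 6. Corank 1: A-series; mu = 6 gives A_6.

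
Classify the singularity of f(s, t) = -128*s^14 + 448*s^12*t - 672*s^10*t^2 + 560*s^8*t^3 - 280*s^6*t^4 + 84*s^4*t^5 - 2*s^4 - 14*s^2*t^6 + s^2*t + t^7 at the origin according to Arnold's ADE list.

The Hessian of f at 0 has rank 0. Corank 2; j^3 = s^2*t has shape L^2 M (L != M), so D-series; mu = 8 gives D_8.

D_{8}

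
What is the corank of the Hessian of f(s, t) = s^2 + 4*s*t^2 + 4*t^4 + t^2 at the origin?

0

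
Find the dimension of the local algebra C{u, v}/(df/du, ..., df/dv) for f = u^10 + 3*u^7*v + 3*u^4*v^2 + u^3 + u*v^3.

The Hessian of f at 0 has rank 0. Corank 2; j^3 = u^3 is a perfect cube, so E-series; the 4-jet and mu = 7 give E_7.

7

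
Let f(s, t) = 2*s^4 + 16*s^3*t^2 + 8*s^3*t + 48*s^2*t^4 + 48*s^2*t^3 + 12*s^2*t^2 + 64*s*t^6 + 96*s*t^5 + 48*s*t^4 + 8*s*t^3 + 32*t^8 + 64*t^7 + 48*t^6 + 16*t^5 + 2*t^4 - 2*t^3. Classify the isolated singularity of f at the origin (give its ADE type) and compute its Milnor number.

Type E_{6}, Milnor number mu = 6.

The Hessian of f at 0 is [[0, 0], [0, 0]] with rank 0, so corank 2. A Groebner basis of the Jacobian ideal J(f) in C{s,t} is {s^3 + 3*s^2*t, t^2}; counting standard monomials gives mu = 6. Corank 2; j^3 = -2*t^3 is a perfect cube, so E-series; the 4-jet and mu = 6 give E_6.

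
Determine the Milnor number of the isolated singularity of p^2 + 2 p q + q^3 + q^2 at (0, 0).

2

The Hessian of f at 0 has rank 1. Corank 1: A-series; mu = 2 gives A_2.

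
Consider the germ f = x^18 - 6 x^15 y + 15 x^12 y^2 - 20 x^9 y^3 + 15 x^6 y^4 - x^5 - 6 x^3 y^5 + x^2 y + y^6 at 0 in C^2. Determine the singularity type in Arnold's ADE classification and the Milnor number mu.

Type D_7, Milnor number mu = 7.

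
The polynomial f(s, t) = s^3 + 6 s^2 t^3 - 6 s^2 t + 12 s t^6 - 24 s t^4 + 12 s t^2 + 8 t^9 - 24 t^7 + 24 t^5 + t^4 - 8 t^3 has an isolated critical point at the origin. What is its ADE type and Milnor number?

Type E_6, Milnor number mu = 6.

The Hessian of f at 0 has rank 0. Corank 2; j^3 = (s - 2*t)^3 is a perfect cube, so E-series; the 4-jet and mu = 6 give E_6.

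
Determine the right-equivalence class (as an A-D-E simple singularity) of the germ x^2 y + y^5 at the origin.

The Hessian of f at 0 is [[0, 0], [0, 0]] with rank 0, so corank 2. A Groebner basis of the Jacobian ideal J(f) in C{x,y} is {x^2/5 + y^4, x^3, x*y}; counting standard monomials gives mu = 6. Corank 2; j^3 = x^2*y has shape L^2 M (L != M), so D-series; mu = 6 gives D_6.

D6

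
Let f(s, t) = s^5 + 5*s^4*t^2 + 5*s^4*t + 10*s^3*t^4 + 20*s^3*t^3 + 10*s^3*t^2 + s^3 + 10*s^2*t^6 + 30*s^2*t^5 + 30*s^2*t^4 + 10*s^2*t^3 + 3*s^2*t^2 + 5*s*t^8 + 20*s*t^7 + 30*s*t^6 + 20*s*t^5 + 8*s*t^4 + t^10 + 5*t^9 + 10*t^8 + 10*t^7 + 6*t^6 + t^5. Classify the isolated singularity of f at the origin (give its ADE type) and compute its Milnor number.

Type E8, Milnor number mu = 8.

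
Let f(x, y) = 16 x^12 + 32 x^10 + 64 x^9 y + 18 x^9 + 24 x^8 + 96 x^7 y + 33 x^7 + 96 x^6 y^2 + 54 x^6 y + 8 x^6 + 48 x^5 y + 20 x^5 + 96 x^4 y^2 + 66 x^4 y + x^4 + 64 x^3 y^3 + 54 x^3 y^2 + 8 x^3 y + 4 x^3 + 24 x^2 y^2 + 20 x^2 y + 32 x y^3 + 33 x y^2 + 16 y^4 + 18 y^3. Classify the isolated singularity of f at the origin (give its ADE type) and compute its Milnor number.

Type D_5, Milnor number mu = 5.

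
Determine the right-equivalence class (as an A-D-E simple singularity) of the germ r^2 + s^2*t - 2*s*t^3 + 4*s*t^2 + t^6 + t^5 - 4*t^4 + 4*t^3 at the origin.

The Hessian of f at 0 is [[0, 0, 0], [0, 0, 0], [0, 0, 2]] with rank 1, so corank 2. A Groebner basis of the Jacobian ideal J(f) in C{s,t,r} is {s^3 - s^2 - 11*s*t^2 - 18*s*t - 32*t^2, s^2*t + s^2/6 + 23*s*t^2/6 + 13*s*t/3 + 8*t^2, -s*t + t^3 - 2*t^2, r}; counting standard monomials gives mu = 7. Corank 2; j^3 = t*(s + 2*t)^2 has shape L^2 M (L != M), so D-series; mu = 7 gives D_7.

D_7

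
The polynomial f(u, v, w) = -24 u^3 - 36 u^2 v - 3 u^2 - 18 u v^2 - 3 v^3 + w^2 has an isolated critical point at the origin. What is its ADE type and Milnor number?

Type A_{2}, Milnor number mu = 2.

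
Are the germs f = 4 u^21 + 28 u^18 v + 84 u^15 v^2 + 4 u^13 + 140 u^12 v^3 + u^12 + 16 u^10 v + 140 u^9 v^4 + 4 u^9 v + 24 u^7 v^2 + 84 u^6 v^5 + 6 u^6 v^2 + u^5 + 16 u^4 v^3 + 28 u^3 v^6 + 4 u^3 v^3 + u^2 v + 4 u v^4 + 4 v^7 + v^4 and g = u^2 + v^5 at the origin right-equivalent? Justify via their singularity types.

No.

The Hessian of f at 0 is [[0, 0], [0, 0]] with rank 0, so corank 2. A Groebner basis of the Jacobian ideal J(f) in C{u,v} is {u^3, u^2/4 + v^3, u*v}; counting standard monomials gives mu = 5. Corank 2; j^3 = u^2*v has shape L^2 M (L != M), so D-series; mu = 5 gives D_5. The Hessian of g at 0 is [[2, 0], [0, 0]] with rank 1, so corank 1. A Groebner basis of the Jacobian ideal J(g) in C{u,v} is {v^4, u}; counting standard monomials gives mu = 4. Corank 1: A-series; mu = 4 gives A_4. f is D_5 but g is A_4, hence not right-equivalent.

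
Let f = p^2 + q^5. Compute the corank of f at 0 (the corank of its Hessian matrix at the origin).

1

The Hessian at 0 is [[2, 0], [0, 0]] of rank 1; hence corank 1.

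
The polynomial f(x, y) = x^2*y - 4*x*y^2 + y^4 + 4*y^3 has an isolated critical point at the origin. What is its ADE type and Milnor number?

Type D5, Milnor number mu = 5.

The Hessian of f at 0 has rank 0. Corank 2; j^3 = y*(x - 2*y)^2 has shape L^2 M (L != M), so D-series; mu = 5 gives D_5.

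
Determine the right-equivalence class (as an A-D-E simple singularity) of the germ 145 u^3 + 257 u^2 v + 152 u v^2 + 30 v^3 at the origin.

D_{4}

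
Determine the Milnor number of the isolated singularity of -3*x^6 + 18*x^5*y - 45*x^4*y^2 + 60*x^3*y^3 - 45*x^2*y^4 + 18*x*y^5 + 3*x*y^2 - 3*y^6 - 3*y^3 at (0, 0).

7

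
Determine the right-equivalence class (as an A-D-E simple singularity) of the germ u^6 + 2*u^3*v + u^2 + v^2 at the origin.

A_1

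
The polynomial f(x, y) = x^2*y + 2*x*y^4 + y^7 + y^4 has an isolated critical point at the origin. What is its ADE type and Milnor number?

Type D_{5}, Milnor number mu = 5.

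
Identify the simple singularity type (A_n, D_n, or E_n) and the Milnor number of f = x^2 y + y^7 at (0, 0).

The Hessian of f at 0 has rank 0. Corank 2; j^3 = x^2*y has shape L^2 M (L != M), so D-series; mu = 8 gives D_8.

Type D8, Milnor number mu = 8.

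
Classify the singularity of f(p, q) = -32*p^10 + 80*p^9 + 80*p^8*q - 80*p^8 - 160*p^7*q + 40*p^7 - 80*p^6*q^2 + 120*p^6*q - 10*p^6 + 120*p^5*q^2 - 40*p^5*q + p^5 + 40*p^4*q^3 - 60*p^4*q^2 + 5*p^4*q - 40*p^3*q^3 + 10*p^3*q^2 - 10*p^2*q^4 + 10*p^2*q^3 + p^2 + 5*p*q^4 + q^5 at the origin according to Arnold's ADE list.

The Hessian of f at 0 is [[2, 0], [0, 0]] with rank 1, so corank 1. A Groebner basis of the Jacobian ideal J(f) in C{p,q} is {q^4, p}; counting standard monomials gives mu = 4. Corank 1: A-series; mu = 4 gives A_4.

A4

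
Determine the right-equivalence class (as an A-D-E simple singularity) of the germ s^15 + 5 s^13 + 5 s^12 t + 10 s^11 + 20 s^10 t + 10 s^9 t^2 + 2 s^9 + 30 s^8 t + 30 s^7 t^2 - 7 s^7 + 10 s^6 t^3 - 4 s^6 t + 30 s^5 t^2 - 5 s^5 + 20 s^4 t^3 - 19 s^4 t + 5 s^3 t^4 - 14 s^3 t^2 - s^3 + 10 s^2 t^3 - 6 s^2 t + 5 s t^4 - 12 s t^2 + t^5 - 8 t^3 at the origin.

The Hessian of f at 0 has rank 0. Corank 2; j^3 = -(s + 2*t)^3 is a perfect cube, so E-series; the 5-jet and mu = 8 give E_8.

E_8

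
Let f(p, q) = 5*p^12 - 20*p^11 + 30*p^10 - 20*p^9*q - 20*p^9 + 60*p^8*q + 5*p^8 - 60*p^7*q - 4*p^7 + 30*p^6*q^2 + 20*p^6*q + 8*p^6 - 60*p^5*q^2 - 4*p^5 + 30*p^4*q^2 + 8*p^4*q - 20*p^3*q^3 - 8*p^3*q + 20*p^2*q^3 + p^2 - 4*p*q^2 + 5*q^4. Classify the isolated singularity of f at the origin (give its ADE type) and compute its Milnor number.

Type A3, Milnor number mu = 3.

The Hessian of f at 0 is [[2, 0], [0, 0]] with rank 1, so corank 1. A Groebner basis of the Jacobian ideal J(f) in C{p,q} is {p^2, p*q, -p/2 + q^2}; counting standard monomials gives mu = 3. Corank 1: A-series; mu = 3 gives A_3.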